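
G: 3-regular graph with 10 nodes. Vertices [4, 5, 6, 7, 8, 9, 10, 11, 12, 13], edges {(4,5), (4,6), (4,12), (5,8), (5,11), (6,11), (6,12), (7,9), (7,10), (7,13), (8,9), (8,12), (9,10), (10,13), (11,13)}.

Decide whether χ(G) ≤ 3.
A valid 3-coloring: color 1: [4, 8, 10, 11]; color 2: [5, 9, 12, 13]; color 3: [6, 7].
(χ(G) = 3 ≤ 3.)

Yes, G is 3-colorable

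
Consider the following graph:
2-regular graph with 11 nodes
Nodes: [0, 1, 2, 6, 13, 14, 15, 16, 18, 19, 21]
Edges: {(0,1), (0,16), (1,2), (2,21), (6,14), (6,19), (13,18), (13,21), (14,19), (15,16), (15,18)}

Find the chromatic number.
Clique number ω(G) = 3 (lower bound: χ ≥ ω).
The clique on [6, 14, 19] has size 3, forcing χ ≥ 3, and the coloring below uses 3 colors, so χ(G) = 3.
A valid 3-coloring: color 1: [0, 2, 13, 15, 19]; color 2: [1, 6, 16, 18, 21]; color 3: [14].

χ(G) = 3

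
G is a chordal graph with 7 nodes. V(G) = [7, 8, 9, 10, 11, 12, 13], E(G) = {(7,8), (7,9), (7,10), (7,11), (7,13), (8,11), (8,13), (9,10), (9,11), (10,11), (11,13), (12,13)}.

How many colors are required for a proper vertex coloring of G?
χ(G) = 4

Clique number ω(G) = 4 (lower bound: χ ≥ ω).
The clique on [7, 8, 11, 13] has size 4, forcing χ ≥ 4, and the coloring below uses 4 colors, so χ(G) = 4.
A valid 4-coloring: color 1: [7, 12]; color 2: [11]; color 3: [9, 13]; color 4: [8, 10].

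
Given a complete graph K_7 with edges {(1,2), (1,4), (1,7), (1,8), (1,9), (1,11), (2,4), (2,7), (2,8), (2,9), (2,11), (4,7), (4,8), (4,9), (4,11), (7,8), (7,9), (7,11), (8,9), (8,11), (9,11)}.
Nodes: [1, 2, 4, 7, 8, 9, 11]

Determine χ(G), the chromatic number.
Clique number ω(G) = 7 (lower bound: χ ≥ ω).
The clique on [1, 2, 4, 7, 8, 9, 11] has size 7, forcing χ ≥ 7, and the coloring below uses 7 colors, so χ(G) = 7.
A valid 7-coloring: color 1: [9]; color 2: [8]; color 3: [1]; color 4: [2]; color 5: [7]; color 6: [4]; color 7: [11].

χ(G) = 7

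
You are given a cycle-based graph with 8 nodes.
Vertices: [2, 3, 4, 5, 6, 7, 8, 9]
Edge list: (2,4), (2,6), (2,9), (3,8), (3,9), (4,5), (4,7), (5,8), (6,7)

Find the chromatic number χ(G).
Clique number ω(G) = 2 (lower bound: χ ≥ ω).
The graph is bipartite (no odd cycle), so 2 colors suffice: χ(G) = 2.
A valid 2-coloring: color 1: [2, 3, 5, 7]; color 2: [4, 6, 8, 9].

χ(G) = 2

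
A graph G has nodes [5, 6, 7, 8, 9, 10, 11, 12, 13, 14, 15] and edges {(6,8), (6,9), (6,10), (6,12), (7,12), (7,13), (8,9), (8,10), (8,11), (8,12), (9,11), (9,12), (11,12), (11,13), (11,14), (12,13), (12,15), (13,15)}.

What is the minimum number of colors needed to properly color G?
Clique number ω(G) = 4 (lower bound: χ ≥ ω).
The clique on [8, 9, 11, 12] has size 4, forcing χ ≥ 4, and the coloring below uses 4 colors, so χ(G) = 4.
A valid 4-coloring: color 1: [5, 10, 12, 14]; color 2: [8, 13]; color 3: [6, 7, 11, 15]; color 4: [9].

χ(G) = 4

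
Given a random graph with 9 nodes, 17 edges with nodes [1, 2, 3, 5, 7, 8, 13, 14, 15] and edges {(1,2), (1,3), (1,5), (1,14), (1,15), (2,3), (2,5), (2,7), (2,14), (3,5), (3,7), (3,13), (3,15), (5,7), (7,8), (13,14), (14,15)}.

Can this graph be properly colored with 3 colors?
The clique on vertices [1, 2, 3, 5] has size 4 > 3, so it alone needs 4 colors.

No, G is not 3-colorable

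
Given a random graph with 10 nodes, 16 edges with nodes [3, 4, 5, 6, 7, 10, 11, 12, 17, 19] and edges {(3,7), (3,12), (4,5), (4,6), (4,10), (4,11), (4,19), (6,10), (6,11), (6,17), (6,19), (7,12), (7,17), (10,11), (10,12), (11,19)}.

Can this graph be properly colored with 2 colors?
No, G is not 2-colorable

The clique on vertices [4, 6, 10, 11] has size 4 > 2, so it alone needs 4 colors.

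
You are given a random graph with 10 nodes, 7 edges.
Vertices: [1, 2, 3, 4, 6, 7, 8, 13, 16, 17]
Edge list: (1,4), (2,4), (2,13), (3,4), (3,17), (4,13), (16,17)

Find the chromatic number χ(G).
χ(G) = 3

Clique number ω(G) = 3 (lower bound: χ ≥ ω).
The clique on [2, 4, 13] has size 3, forcing χ ≥ 3, and the coloring below uses 3 colors, so χ(G) = 3.
A valid 3-coloring: color 1: [4, 6, 7, 8, 17]; color 2: [1, 2, 3, 16]; color 3: [13].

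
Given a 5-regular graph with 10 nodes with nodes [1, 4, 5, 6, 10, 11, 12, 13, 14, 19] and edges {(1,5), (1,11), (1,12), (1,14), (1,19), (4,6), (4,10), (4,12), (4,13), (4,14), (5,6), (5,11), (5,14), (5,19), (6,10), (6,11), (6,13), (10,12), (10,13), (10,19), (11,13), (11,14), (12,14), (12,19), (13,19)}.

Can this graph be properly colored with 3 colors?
No, G is not 3-colorable

The clique on vertices [1, 5, 11, 14] has size 4 > 3, so it alone needs 4 colors.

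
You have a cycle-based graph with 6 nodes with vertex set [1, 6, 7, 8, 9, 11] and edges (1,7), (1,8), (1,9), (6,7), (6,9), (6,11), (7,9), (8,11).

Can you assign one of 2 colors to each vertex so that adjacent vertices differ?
No, G is not 2-colorable

The clique on vertices [1, 7, 9] has size 3 > 2, so it alone needs 3 colors.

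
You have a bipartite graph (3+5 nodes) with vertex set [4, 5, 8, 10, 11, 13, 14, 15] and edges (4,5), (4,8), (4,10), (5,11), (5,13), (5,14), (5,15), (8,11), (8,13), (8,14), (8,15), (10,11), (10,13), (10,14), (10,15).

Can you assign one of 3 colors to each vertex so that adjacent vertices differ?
Yes, G is 3-colorable

A valid 3-coloring: color 1: [5, 8, 10]; color 2: [4, 11, 13, 14, 15].
(χ(G) = 2 ≤ 3.)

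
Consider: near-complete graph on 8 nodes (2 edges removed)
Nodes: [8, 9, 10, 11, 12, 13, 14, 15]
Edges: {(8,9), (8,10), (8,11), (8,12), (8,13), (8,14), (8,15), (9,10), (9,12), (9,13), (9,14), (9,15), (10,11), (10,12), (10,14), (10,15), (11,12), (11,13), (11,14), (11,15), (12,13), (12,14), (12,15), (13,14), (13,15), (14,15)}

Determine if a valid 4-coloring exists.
The clique on vertices [8, 9, 10, 12, 14, 15] has size 6 > 4, so it alone needs 6 colors.

No, G is not 4-colorable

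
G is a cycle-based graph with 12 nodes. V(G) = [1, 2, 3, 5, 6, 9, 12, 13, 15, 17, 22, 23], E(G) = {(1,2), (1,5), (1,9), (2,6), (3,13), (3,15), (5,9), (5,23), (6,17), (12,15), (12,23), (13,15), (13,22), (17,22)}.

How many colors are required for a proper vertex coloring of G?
χ(G) = 3

Clique number ω(G) = 3 (lower bound: χ ≥ ω).
The clique on [1, 5, 9] has size 3, forcing χ ≥ 3, and the coloring below uses 3 colors, so χ(G) = 3.
A valid 3-coloring: color 1: [2, 5, 12, 13, 17]; color 2: [1, 6, 15, 22, 23]; color 3: [3, 9].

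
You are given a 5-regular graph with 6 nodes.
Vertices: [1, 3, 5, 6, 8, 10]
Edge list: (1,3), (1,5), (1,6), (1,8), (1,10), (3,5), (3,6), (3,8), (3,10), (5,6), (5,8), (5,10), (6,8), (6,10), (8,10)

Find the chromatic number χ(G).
χ(G) = 6

Clique number ω(G) = 6 (lower bound: χ ≥ ω).
The clique on [1, 3, 5, 6, 8, 10] has size 6, forcing χ ≥ 6, and the coloring below uses 6 colors, so χ(G) = 6.
A valid 6-coloring: color 1: [1]; color 2: [3]; color 3: [8]; color 4: [10]; color 5: [5]; color 6: [6].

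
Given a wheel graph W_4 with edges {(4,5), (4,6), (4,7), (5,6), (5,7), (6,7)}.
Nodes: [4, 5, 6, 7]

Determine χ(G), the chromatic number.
χ(G) = 4

Clique number ω(G) = 4 (lower bound: χ ≥ ω).
The clique on [4, 5, 6, 7] has size 4, forcing χ ≥ 4, and the coloring below uses 4 colors, so χ(G) = 4.
A valid 4-coloring: color 1: [6]; color 2: [4]; color 3: [5]; color 4: [7].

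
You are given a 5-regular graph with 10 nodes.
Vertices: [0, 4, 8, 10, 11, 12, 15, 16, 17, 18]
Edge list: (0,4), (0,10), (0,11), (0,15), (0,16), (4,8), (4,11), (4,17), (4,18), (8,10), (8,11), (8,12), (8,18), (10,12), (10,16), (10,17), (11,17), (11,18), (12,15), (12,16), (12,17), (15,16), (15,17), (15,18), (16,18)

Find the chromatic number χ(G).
Clique number ω(G) = 4 (lower bound: χ ≥ ω).
The clique on [4, 8, 11, 18] has size 4, forcing χ ≥ 4, and the coloring below uses 4 colors, so χ(G) = 4.
A valid 4-coloring: color 1: [10, 11, 15]; color 2: [0, 17, 18]; color 3: [4, 12]; color 4: [8, 16].

χ(G) = 4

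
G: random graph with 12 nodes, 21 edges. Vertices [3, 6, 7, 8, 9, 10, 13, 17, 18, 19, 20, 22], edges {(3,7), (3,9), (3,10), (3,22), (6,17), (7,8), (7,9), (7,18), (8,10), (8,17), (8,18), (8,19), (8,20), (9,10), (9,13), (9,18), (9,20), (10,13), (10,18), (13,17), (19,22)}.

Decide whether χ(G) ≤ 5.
Yes, G is 5-colorable

A valid 5-coloring: color 1: [6, 8, 9, 22]; color 2: [7, 10, 17, 19, 20]; color 3: [3, 13, 18].
(χ(G) = 3 ≤ 5.)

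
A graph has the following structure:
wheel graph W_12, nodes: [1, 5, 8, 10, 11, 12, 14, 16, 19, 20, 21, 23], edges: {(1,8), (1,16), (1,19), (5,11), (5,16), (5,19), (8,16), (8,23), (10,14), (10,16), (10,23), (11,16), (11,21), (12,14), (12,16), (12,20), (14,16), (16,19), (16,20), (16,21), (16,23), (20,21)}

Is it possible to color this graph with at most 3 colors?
Odd cycle [5, 11, 21, 20, 12, 14, 10, 23, 8, 1, 19] needs 3 colors (χ ≥ 3).
Vertex 16 is adjacent to every vertex of [1, 5, 8, 10, 11, 12, 14, 19, 20, 21, 23], which already need 3 colors among themselves, so 16 needs a new color (χ ≥ 4).
Hence χ(G) ≥ 4 > 3, so no proper 3-coloring exists.

No, G is not 3-colorable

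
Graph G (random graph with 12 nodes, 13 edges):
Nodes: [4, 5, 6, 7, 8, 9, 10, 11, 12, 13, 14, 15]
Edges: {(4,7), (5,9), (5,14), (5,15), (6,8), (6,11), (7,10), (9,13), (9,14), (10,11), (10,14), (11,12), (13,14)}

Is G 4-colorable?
Yes, G is 4-colorable

A valid 4-coloring: color 1: [7, 8, 11, 14, 15]; color 2: [4, 5, 6, 10, 12, 13]; color 3: [9].
(χ(G) = 3 ≤ 4.)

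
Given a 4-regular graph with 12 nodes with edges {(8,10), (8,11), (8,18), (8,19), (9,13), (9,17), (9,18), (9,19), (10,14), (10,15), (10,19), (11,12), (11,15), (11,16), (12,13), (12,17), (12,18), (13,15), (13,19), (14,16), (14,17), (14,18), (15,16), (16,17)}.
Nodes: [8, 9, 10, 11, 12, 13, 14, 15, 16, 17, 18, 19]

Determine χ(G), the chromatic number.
χ(G) = 3

Clique number ω(G) = 3 (lower bound: χ ≥ ω).
The clique on [8, 10, 19] has size 3, forcing χ ≥ 3, and the coloring below uses 3 colors, so χ(G) = 3.
A valid 3-coloring: color 1: [8, 9, 12, 14, 15]; color 2: [10, 13, 16, 18]; color 3: [11, 17, 19].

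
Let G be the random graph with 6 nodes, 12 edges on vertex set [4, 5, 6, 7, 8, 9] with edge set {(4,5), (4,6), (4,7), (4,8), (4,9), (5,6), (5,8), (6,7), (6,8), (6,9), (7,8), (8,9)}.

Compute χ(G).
χ(G) = 4

Clique number ω(G) = 4 (lower bound: χ ≥ ω).
The clique on [4, 6, 8, 9] has size 4, forcing χ ≥ 4, and the coloring below uses 4 colors, so χ(G) = 4.
A valid 4-coloring: color 1: [4]; color 2: [8]; color 3: [6]; color 4: [5, 7, 9].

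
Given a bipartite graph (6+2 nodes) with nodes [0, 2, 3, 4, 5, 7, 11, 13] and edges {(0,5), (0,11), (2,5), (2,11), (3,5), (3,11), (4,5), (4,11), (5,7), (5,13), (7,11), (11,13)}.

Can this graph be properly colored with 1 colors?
No, G is not 1-colorable

Edge (0,11) forces its endpoints to differ, so 1 color is not enough.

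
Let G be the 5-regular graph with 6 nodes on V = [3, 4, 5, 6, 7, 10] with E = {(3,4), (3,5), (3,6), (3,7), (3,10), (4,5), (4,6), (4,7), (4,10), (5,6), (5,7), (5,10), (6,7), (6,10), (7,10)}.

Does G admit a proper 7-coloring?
Yes, G is 7-colorable

A valid 7-coloring: color 1: [4]; color 2: [5]; color 3: [6]; color 4: [10]; color 5: [3]; color 6: [7].
(χ(G) = 6 ≤ 7.)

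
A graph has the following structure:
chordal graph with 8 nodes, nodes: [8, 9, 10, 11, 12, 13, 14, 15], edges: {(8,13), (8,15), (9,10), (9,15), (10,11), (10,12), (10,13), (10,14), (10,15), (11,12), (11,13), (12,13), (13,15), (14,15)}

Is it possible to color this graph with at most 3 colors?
No, G is not 3-colorable

The clique on vertices [10, 11, 12, 13] has size 4 > 3, so it alone needs 4 colors.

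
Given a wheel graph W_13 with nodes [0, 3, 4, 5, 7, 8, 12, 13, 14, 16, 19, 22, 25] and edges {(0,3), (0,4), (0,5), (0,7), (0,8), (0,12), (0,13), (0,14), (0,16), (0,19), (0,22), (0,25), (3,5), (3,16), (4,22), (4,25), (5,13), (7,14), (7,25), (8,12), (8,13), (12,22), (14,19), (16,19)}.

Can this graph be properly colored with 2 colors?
No, G is not 2-colorable

The clique on vertices [0, 3, 16] has size 3 > 2, so it alone needs 3 colors.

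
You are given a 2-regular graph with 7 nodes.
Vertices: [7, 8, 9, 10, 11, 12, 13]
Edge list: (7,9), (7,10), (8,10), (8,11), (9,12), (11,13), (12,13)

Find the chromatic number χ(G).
χ(G) = 3

Clique number ω(G) = 2 (lower bound: χ ≥ ω).
Odd cycle [9, 7, 10, 8, 11, 13, 12] needs 3 colors (χ ≥ 3).
The coloring below uses 3 colors, so χ(G) = 3.
A valid 3-coloring: color 1: [9, 10, 13]; color 2: [7, 8, 12]; color 3: [11].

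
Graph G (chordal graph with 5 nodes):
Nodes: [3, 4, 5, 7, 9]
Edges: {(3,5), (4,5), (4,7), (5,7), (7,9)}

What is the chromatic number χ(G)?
χ(G) = 3

Clique number ω(G) = 3 (lower bound: χ ≥ ω).
The clique on [4, 5, 7] has size 3, forcing χ ≥ 3, and the coloring below uses 3 colors, so χ(G) = 3.
A valid 3-coloring: color 1: [3, 7]; color 2: [5, 9]; color 3: [4].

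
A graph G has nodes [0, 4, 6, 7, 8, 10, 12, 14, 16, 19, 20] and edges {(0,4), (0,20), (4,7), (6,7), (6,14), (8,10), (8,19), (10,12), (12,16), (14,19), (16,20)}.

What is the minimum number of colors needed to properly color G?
χ(G) = 3

Clique number ω(G) = 2 (lower bound: χ ≥ ω).
Odd cycle [4, 0, 20, 16, 12, 10, 8, 19, 14, 6, 7] needs 3 colors (χ ≥ 3).
The coloring below uses 3 colors, so χ(G) = 3.
A valid 3-coloring: color 1: [4, 6, 8, 12, 20]; color 2: [0, 7, 10, 16, 19]; color 3: [14].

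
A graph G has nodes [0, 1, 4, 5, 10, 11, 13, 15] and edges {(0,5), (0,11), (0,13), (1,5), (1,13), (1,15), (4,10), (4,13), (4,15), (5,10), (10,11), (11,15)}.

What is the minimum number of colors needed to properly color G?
χ(G) = 3

Clique number ω(G) = 2 (lower bound: χ ≥ ω).
Odd cycle [1, 15, 11, 0, 5] needs 3 colors (χ ≥ 3).
The coloring below uses 3 colors, so χ(G) = 3.
A valid 3-coloring: color 1: [0, 1, 10]; color 2: [4, 5, 11]; color 3: [13, 15].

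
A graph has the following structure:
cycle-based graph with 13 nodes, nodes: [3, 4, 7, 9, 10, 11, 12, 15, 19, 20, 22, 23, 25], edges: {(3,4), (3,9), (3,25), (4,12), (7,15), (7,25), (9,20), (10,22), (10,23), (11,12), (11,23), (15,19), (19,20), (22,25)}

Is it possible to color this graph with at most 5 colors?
A valid 5-coloring: color 1: [3, 12, 15, 20, 22, 23]; color 2: [4, 9, 10, 11, 19, 25]; color 3: [7].
(χ(G) = 3 ≤ 5.)

Yes, G is 5-colorable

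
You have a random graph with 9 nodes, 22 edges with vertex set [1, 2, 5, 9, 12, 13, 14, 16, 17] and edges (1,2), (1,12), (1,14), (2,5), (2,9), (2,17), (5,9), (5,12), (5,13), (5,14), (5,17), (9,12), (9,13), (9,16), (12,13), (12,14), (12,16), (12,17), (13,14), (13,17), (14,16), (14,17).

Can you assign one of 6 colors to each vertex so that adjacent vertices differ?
A valid 6-coloring: color 1: [2, 12]; color 2: [9, 14]; color 3: [1, 5, 16]; color 4: [17]; color 5: [13].
(χ(G) = 5 ≤ 6.)

Yes, G is 6-colorable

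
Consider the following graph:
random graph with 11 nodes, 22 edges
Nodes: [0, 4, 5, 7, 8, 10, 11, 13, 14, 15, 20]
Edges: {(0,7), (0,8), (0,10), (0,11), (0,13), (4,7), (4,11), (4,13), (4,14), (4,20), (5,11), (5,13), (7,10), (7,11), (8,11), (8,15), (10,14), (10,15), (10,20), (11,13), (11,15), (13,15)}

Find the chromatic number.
Clique number ω(G) = 3 (lower bound: χ ≥ ω).
The clique on [0, 7, 10] has size 3, forcing χ ≥ 3, and the coloring below uses 3 colors, so χ(G) = 3.
A valid 3-coloring: color 1: [10, 11]; color 2: [7, 8, 13, 14, 20]; color 3: [0, 4, 5, 15].

χ(G) = 3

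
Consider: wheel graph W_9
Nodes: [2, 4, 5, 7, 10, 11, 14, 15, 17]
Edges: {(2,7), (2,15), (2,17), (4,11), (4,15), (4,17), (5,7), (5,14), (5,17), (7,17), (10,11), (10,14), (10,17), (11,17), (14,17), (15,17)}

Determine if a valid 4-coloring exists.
A valid 4-coloring: color 1: [17]; color 2: [2, 4, 5, 10]; color 3: [7, 11, 14, 15].
(χ(G) = 3 ≤ 4.)

Yes, G is 4-colorable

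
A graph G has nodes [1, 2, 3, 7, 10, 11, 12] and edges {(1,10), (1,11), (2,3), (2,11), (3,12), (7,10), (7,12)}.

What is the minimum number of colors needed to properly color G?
Clique number ω(G) = 2 (lower bound: χ ≥ ω).
Odd cycle [3, 2, 11, 1, 10, 7, 12] needs 3 colors (χ ≥ 3).
The coloring below uses 3 colors, so χ(G) = 3.
A valid 3-coloring: color 1: [3, 7, 11]; color 2: [1, 2, 12]; color 3: [10].

χ(G) = 3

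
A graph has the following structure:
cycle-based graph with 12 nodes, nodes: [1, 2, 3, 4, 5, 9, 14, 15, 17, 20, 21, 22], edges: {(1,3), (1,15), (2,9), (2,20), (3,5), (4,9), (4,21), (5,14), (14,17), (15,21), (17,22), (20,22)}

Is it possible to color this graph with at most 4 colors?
A valid 4-coloring: color 1: [1, 5, 9, 17, 20, 21]; color 2: [2, 3, 4, 14, 15, 22].
(χ(G) = 2 ≤ 4.)

Yes, G is 4-colorable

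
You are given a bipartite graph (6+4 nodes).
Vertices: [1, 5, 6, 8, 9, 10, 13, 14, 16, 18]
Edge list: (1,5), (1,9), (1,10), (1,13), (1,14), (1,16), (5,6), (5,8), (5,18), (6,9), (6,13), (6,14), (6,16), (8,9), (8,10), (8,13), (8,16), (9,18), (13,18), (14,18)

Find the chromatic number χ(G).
χ(G) = 2

Clique number ω(G) = 2 (lower bound: χ ≥ ω).
The graph is bipartite (no odd cycle), so 2 colors suffice: χ(G) = 2.
A valid 2-coloring: color 1: [1, 6, 8, 18]; color 2: [5, 9, 10, 13, 14, 16].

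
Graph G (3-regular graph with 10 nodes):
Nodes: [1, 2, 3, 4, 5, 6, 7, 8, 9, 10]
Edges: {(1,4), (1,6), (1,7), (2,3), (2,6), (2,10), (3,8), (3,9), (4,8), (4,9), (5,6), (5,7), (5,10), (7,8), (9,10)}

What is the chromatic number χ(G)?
χ(G) = 2

Clique number ω(G) = 2 (lower bound: χ ≥ ω).
The graph is bipartite (no odd cycle), so 2 colors suffice: χ(G) = 2.
A valid 2-coloring: color 1: [1, 2, 5, 8, 9]; color 2: [3, 4, 6, 7, 10].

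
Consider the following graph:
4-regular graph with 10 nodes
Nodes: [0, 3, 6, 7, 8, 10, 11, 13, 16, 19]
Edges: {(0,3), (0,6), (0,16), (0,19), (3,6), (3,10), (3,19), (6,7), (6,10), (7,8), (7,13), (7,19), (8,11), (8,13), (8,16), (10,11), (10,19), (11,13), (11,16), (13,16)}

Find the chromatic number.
Clique number ω(G) = 4 (lower bound: χ ≥ ω).
The clique on [8, 11, 13, 16] has size 4, forcing χ ≥ 4, and the coloring below uses 4 colors, so χ(G) = 4.
A valid 4-coloring: color 1: [0, 7, 11]; color 2: [6, 8, 19]; color 3: [3, 16]; color 4: [10, 13].

χ(G) = 4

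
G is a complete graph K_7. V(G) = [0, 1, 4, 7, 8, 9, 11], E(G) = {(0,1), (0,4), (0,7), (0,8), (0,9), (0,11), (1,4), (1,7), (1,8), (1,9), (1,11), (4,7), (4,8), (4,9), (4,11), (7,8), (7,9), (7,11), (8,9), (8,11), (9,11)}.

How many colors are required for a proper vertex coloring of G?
χ(G) = 7

Clique number ω(G) = 7 (lower bound: χ ≥ ω).
The clique on [0, 1, 4, 7, 8, 9, 11] has size 7, forcing χ ≥ 7, and the coloring below uses 7 colors, so χ(G) = 7.
A valid 7-coloring: color 1: [11]; color 2: [1]; color 3: [9]; color 4: [4]; color 5: [0]; color 6: [8]; color 7: [7].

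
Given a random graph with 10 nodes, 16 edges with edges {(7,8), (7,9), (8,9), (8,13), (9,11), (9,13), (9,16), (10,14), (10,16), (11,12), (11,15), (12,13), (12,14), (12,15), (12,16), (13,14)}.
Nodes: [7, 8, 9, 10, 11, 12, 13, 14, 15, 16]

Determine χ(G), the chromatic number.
Clique number ω(G) = 3 (lower bound: χ ≥ ω).
The clique on [8, 9, 13] has size 3, forcing χ ≥ 3, and the coloring below uses 3 colors, so χ(G) = 3.
A valid 3-coloring: color 1: [9, 10, 12]; color 2: [7, 11, 13, 16]; color 3: [8, 14, 15].

χ(G) = 3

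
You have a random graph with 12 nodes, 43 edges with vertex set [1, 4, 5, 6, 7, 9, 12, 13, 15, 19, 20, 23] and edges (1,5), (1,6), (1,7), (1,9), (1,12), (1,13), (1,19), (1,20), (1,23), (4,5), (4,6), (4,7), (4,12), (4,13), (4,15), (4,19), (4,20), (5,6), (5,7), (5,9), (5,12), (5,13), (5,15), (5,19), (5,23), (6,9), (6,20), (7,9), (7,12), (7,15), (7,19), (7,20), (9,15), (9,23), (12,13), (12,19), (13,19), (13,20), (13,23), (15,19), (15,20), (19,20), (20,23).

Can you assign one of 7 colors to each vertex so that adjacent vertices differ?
Yes, G is 7-colorable

A valid 7-coloring: color 1: [5, 20]; color 2: [1, 4]; color 3: [6, 7, 13]; color 4: [9, 19]; color 5: [12, 15, 23].
(χ(G) = 5 ≤ 7.)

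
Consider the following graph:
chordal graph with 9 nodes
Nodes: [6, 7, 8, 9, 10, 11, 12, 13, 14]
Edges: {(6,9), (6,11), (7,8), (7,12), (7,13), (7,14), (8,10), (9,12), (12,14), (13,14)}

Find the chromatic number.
χ(G) = 3

Clique number ω(G) = 3 (lower bound: χ ≥ ω).
The clique on [7, 12, 14] has size 3, forcing χ ≥ 3, and the coloring below uses 3 colors, so χ(G) = 3.
A valid 3-coloring: color 1: [7, 9, 10, 11]; color 2: [6, 8, 14]; color 3: [12, 13].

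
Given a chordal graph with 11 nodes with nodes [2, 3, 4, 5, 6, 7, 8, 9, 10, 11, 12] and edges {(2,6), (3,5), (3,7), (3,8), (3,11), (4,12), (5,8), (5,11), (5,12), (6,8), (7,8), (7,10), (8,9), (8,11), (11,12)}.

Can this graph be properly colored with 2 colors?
The clique on vertices [3, 5, 8, 11] has size 4 > 2, so it alone needs 4 colors.

No, G is not 2-colorable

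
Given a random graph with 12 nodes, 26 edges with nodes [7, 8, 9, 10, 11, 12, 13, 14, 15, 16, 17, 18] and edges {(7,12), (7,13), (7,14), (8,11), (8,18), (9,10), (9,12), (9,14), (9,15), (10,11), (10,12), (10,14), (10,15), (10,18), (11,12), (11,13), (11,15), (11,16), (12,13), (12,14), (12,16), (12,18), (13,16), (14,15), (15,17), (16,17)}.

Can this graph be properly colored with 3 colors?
No, G is not 3-colorable

The clique on vertices [11, 12, 13, 16] has size 4 > 3, so it alone needs 4 colors.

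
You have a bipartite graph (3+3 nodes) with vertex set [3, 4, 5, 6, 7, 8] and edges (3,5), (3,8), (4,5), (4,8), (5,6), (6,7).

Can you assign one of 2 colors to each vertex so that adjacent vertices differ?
Yes, G is 2-colorable

A valid 2-coloring: color 1: [5, 7, 8]; color 2: [3, 4, 6].
(χ(G) = 2 ≤ 2.)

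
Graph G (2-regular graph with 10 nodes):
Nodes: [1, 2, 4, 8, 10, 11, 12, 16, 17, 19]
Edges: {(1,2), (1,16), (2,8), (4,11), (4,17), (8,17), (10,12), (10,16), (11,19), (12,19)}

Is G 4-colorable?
A valid 4-coloring: color 1: [1, 4, 8, 10, 19]; color 2: [2, 11, 12, 16, 17].
(χ(G) = 2 ≤ 4.)

Yes, G is 4-colorable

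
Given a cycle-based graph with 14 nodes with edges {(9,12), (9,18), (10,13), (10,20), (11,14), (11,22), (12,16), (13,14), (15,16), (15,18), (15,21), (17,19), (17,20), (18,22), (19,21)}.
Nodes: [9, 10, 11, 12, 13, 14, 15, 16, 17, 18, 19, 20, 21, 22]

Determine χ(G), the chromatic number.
Clique number ω(G) = 2 (lower bound: χ ≥ ω).
Odd cycle [22, 11, 14, 13, 10, 20, 17, 19, 21, 15, 18] needs 3 colors (χ ≥ 3).
The coloring below uses 3 colors, so χ(G) = 3.
A valid 3-coloring: color 1: [11, 12, 13, 18, 19, 20]; color 2: [9, 10, 14, 15, 17, 22]; color 3: [16, 21].

χ(G) = 3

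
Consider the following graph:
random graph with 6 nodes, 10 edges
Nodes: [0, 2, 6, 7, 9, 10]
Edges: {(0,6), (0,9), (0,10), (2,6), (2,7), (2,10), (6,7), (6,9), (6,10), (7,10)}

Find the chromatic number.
Clique number ω(G) = 4 (lower bound: χ ≥ ω).
The clique on [2, 6, 7, 10] has size 4, forcing χ ≥ 4, and the coloring below uses 4 colors, so χ(G) = 4.
A valid 4-coloring: color 1: [6]; color 2: [9, 10]; color 3: [0, 2]; color 4: [7].

χ(G) = 4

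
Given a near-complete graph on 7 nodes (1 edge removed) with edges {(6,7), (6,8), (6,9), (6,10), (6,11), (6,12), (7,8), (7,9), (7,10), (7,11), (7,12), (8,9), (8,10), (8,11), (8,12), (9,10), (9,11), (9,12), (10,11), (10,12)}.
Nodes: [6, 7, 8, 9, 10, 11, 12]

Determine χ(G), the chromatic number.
Clique number ω(G) = 6 (lower bound: χ ≥ ω).
The clique on [6, 7, 8, 9, 10, 11] has size 6, forcing χ ≥ 6, and the coloring below uses 6 colors, so χ(G) = 6.
A valid 6-coloring: color 1: [6]; color 2: [7]; color 3: [9]; color 4: [10]; color 5: [8]; color 6: [11, 12].

χ(G) = 6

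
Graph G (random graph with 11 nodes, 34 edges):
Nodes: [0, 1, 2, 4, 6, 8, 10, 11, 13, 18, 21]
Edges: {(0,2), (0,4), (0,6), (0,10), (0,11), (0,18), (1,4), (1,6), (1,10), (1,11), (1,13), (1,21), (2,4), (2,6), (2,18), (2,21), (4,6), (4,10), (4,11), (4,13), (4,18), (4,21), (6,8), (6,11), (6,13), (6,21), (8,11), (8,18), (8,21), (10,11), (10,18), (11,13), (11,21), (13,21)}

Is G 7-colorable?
A valid 7-coloring: color 1: [4, 8]; color 2: [6, 10]; color 3: [11, 18]; color 4: [0, 21]; color 5: [1, 2]; color 6: [13].
(χ(G) = 6 ≤ 7.)

Yes, G is 7-colorable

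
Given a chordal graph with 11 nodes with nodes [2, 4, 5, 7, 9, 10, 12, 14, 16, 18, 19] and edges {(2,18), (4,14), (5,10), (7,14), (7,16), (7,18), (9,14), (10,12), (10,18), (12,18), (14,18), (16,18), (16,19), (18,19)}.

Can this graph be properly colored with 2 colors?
The clique on vertices [7, 16, 18] has size 3 > 2, so it alone needs 3 colors.

No, G is not 2-colorable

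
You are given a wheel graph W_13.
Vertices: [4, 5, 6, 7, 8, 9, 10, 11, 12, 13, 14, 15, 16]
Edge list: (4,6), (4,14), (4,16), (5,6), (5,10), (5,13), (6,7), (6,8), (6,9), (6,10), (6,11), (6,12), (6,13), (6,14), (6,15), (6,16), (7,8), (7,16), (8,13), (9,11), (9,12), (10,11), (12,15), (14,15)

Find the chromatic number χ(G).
Clique number ω(G) = 3 (lower bound: χ ≥ ω).
The clique on [4, 6, 16] has size 3, forcing χ ≥ 3, and the coloring below uses 3 colors, so χ(G) = 3.
A valid 3-coloring: color 1: [6]; color 2: [5, 8, 11, 12, 14, 16]; color 3: [4, 7, 9, 10, 13, 15].

χ(G) = 3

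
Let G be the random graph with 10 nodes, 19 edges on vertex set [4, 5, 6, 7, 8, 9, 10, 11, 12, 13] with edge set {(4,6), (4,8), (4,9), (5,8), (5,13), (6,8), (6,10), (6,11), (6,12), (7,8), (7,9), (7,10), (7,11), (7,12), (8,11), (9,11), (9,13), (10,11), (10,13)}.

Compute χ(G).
Clique number ω(G) = 3 (lower bound: χ ≥ ω).
The clique on [6, 8, 11] has size 3, forcing χ ≥ 3, and the coloring below uses 3 colors, so χ(G) = 3.
A valid 3-coloring: color 1: [4, 11, 12, 13]; color 2: [5, 6, 7]; color 3: [8, 9, 10].

χ(G) = 3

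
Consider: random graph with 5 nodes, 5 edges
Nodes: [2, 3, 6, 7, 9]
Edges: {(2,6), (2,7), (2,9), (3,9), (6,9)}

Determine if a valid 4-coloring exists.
A valid 4-coloring: color 1: [7, 9]; color 2: [2, 3]; color 3: [6].
(χ(G) = 3 ≤ 4.)

Yes, G is 4-colorable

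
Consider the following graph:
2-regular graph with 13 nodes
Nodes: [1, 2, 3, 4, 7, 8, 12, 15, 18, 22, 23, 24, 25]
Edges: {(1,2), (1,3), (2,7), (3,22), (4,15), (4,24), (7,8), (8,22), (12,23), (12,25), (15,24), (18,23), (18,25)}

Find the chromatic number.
Clique number ω(G) = 3 (lower bound: χ ≥ ω).
The clique on [4, 15, 24] has size 3, forcing χ ≥ 3, and the coloring below uses 3 colors, so χ(G) = 3.
A valid 3-coloring: color 1: [2, 3, 4, 8, 12, 18]; color 2: [1, 7, 22, 23, 24, 25]; color 3: [15].

χ(G) = 3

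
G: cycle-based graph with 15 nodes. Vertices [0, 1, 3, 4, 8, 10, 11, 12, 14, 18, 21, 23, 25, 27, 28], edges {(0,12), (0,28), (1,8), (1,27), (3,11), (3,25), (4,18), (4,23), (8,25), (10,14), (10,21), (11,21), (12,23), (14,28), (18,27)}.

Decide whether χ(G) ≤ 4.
Yes, G is 4-colorable

A valid 4-coloring: color 1: [0, 1, 10, 11, 18, 23, 25]; color 2: [3, 4, 8, 12, 21, 27, 28]; color 3: [14].
(χ(G) = 3 ≤ 4.)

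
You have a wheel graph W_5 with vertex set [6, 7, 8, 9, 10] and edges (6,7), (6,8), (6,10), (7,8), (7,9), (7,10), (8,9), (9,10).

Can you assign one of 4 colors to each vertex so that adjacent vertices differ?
A valid 4-coloring: color 1: [7]; color 2: [8, 10]; color 3: [6, 9].
(χ(G) = 3 ≤ 4.)

Yes, G is 4-colorable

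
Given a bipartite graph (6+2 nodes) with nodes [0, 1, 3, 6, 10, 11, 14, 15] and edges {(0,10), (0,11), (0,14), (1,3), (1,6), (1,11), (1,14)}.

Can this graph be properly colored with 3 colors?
A valid 3-coloring: color 1: [0, 1, 15]; color 2: [3, 6, 10, 11, 14].
(χ(G) = 2 ≤ 3.)

Yes, G is 3-colorable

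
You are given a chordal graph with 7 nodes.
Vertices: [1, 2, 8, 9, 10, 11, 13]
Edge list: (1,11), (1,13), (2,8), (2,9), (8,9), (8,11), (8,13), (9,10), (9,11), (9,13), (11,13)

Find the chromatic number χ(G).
Clique number ω(G) = 4 (lower bound: χ ≥ ω).
The clique on [8, 9, 11, 13] has size 4, forcing χ ≥ 4, and the coloring below uses 4 colors, so χ(G) = 4.
A valid 4-coloring: color 1: [1, 9]; color 2: [8, 10]; color 3: [2, 11]; color 4: [13].

χ(G) = 4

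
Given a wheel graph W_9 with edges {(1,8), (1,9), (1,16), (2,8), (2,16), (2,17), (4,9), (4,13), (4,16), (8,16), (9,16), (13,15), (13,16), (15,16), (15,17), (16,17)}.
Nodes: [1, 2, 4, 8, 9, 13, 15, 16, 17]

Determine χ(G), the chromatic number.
Clique number ω(G) = 3 (lower bound: χ ≥ ω).
The clique on [1, 8, 16] has size 3, forcing χ ≥ 3, and the coloring below uses 3 colors, so χ(G) = 3.
A valid 3-coloring: color 1: [16]; color 2: [8, 9, 13, 17]; color 3: [1, 2, 4, 15].

χ(G) = 3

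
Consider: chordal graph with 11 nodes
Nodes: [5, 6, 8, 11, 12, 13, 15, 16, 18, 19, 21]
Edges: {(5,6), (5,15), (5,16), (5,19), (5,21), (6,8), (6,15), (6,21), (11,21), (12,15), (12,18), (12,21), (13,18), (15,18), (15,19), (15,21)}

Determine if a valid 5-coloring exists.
A valid 5-coloring: color 1: [8, 11, 13, 15, 16]; color 2: [18, 19, 21]; color 3: [5, 12]; color 4: [6].
(χ(G) = 4 ≤ 5.)

Yes, G is 5-colorable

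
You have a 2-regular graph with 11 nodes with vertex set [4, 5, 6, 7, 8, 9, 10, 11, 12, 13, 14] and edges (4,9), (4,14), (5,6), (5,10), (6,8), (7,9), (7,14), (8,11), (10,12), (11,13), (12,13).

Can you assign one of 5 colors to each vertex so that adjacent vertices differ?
Yes, G is 5-colorable

A valid 5-coloring: color 1: [4, 6, 7, 10, 11]; color 2: [5, 8, 9, 12, 14]; color 3: [13].
(χ(G) = 3 ≤ 5.)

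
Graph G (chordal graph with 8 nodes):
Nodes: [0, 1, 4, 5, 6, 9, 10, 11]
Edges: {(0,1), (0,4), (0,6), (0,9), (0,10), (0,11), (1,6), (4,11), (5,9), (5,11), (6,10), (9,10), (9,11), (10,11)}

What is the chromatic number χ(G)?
χ(G) = 4

Clique number ω(G) = 4 (lower bound: χ ≥ ω).
The clique on [0, 9, 10, 11] has size 4, forcing χ ≥ 4, and the coloring below uses 4 colors, so χ(G) = 4.
A valid 4-coloring: color 1: [0, 5]; color 2: [6, 11]; color 3: [1, 4, 10]; color 4: [9].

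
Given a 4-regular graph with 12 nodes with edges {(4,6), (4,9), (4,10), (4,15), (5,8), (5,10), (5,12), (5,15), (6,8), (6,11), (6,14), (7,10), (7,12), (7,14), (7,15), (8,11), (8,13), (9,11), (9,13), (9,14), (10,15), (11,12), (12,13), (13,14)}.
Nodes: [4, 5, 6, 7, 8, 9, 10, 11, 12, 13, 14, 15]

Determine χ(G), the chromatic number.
χ(G) = 3

Clique number ω(G) = 3 (lower bound: χ ≥ ω).
The clique on [4, 10, 15] has size 3, forcing χ ≥ 3, and the coloring below uses 3 colors, so χ(G) = 3.
A valid 3-coloring: color 1: [8, 12, 14, 15]; color 2: [4, 5, 7, 11, 13]; color 3: [6, 9, 10].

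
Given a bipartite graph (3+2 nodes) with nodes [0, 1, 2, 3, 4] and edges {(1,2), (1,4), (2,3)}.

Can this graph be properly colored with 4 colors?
Yes, G is 4-colorable

A valid 4-coloring: color 1: [0, 1, 3]; color 2: [2, 4].
(χ(G) = 2 ≤ 4.)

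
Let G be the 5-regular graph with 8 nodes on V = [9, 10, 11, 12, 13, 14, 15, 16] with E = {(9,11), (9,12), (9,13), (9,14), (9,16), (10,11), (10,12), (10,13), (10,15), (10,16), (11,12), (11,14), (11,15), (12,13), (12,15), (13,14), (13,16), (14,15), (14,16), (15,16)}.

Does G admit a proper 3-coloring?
The clique on vertices [9, 13, 14, 16] has size 4 > 3, so it alone needs 4 colors.

No, G is not 3-colorable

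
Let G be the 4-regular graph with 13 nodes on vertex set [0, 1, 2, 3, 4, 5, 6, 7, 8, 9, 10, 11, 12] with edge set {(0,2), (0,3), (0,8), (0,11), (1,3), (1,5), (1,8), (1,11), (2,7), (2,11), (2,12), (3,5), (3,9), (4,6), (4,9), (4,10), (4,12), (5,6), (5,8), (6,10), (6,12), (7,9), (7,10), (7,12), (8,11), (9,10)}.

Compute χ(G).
Clique number ω(G) = 3 (lower bound: χ ≥ ω).
Suppose a proper 3-coloring c exists. The clique [0, 2, 11] takes 3 distinct colors; by symmetry let c(0) = 1, c(2) = 2, c(11) = 3.
- Vertex 8: neighbors [0, 11] already have colors [1, 3] ⇒ c(8) = 2.
- Vertex 1: neighbors [8, 11] already have colors [2, 3] ⇒ c(1) = 1.
- Vertex 5: neighbors [1, 8] already have colors [1, 2] ⇒ c(5) = 3.
- Vertex 3: neighbors [0, 5] already have colors [1, 3] ⇒ c(3) = 2.
- Vertex 6: neighbors [5] already have colors [3]; try each remaining color.
- Case c(6) = 1:
  - Vertex 12: neighbors [6, 2] already have colors [1, 2] ⇒ c(12) = 3.
  - Vertex 4: neighbors [6, 12] already have colors [1, 3] ⇒ c(4) = 2.
  - Vertex 7: neighbors [2, 12] already have colors [2, 3] ⇒ c(7) = 1.
  - Vertex 9: neighbors [7, 3] already have colors [1, 2] ⇒ c(9) = 3.
  - Vertex 10: neighbors [6, 4, 9] already have colors [1, 2, 3] — all 3 colors blocked. Contradiction.
- Case c(6) = 2:
  - Vertex 4: neighbors [6] already have colors [2]; try each remaining color.
  - Case c(4) = 1:
    - Vertex 9: neighbors [4, 3] already have colors [1, 2] ⇒ c(9) = 3.
    - Vertex 10: neighbors [4, 6, 9] already have colors [1, 2, 3] — all 3 colors blocked. Contradiction.
  - Case c(4) = 3:
    - Vertex 9: neighbors [3, 4] already have colors [2, 3] ⇒ c(9) = 1.
    - Vertex 10: neighbors [9, 6, 4] already have colors [1, 2, 3] — all 3 colors blocked. Contradiction.
Every case ends in a contradiction, so G has no proper 3-coloring (χ ≥ 4).
The coloring below uses 4 colors, so χ(G) = 4.
A valid 4-coloring: color 1: [0, 4, 5, 7]; color 2: [3, 10, 11, 12]; color 3: [1, 2, 6, 9]; color 4: [8].

χ(G) = 4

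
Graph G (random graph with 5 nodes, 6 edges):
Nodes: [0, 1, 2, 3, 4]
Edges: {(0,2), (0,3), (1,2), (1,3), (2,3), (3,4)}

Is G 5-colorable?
Yes, G is 5-colorable

A valid 5-coloring: color 1: [3]; color 2: [2, 4]; color 3: [0, 1].
(χ(G) = 3 ≤ 5.)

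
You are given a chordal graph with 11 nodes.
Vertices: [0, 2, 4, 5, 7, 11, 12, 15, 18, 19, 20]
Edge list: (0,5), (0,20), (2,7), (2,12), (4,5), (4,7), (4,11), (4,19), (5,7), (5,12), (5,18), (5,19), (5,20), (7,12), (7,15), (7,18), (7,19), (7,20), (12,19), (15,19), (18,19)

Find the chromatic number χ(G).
χ(G) = 4

Clique number ω(G) = 4 (lower bound: χ ≥ ω).
The clique on [5, 7, 18, 19] has size 4, forcing χ ≥ 4, and the coloring below uses 4 colors, so χ(G) = 4.
A valid 4-coloring: color 1: [0, 7, 11]; color 2: [2, 5, 15]; color 3: [19, 20]; color 4: [4, 12, 18].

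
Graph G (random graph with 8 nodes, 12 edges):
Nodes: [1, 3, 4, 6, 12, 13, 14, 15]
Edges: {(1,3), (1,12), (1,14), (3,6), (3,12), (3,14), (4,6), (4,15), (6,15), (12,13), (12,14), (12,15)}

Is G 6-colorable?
A valid 6-coloring: color 1: [6, 12]; color 2: [3, 4, 13]; color 3: [1, 15]; color 4: [14].
(χ(G) = 4 ≤ 6.)

Yes, G is 6-colorable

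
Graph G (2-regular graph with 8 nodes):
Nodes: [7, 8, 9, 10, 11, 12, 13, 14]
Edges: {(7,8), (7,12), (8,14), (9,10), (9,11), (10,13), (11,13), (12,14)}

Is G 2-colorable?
A valid 2-coloring: color 1: [7, 9, 13, 14]; color 2: [8, 10, 11, 12].
(χ(G) = 2 ≤ 2.)

Yes, G is 2-colorable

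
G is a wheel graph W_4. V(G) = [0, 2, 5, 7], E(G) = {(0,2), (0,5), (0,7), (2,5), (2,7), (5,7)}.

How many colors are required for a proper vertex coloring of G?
χ(G) = 4

Clique number ω(G) = 4 (lower bound: χ ≥ ω).
The clique on [0, 2, 5, 7] has size 4, forcing χ ≥ 4, and the coloring below uses 4 colors, so χ(G) = 4.
A valid 4-coloring: color 1: [7]; color 2: [2]; color 3: [5]; color 4: [0].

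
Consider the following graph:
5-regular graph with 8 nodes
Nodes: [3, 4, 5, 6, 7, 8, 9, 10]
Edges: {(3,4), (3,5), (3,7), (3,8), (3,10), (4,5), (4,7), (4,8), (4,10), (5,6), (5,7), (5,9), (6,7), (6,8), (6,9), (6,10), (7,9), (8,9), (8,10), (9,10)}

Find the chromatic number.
Clique number ω(G) = 4 (lower bound: χ ≥ ω).
The clique on [6, 8, 9, 10] has size 4, forcing χ ≥ 4, and the coloring below uses 4 colors, so χ(G) = 4.
A valid 4-coloring: color 1: [4, 9]; color 2: [3, 6]; color 3: [5, 8]; color 4: [7, 10].

χ(G) = 4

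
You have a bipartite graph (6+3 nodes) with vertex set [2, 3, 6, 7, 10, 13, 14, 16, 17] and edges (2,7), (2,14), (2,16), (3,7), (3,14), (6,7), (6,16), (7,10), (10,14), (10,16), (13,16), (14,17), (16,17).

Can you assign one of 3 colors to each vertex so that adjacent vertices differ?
A valid 3-coloring: color 1: [7, 14, 16]; color 2: [2, 3, 6, 10, 13, 17].
(χ(G) = 2 ≤ 3.)

Yes, G is 3-colorable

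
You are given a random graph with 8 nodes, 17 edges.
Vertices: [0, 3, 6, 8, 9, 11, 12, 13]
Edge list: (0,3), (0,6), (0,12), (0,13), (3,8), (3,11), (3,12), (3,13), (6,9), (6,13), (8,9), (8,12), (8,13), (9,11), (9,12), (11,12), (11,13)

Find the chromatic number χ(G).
Clique number ω(G) = 3 (lower bound: χ ≥ ω).
Suppose a proper 3-coloring c exists. The clique [0, 3, 12] takes 3 distinct colors; by symmetry let c(0) = 1, c(3) = 2, c(12) = 3.
- Vertex 13: neighbors [0, 3] already have colors [1, 2] ⇒ c(13) = 3.
- Vertex 6: neighbors [0, 13] already have colors [1, 3] ⇒ c(6) = 2.
- Vertex 9: neighbors [6, 12] already have colors [2, 3] ⇒ c(9) = 1.
- Vertex 8: neighbors [9, 3, 12] already have colors [1, 2, 3] — all 3 colors blocked. Contradiction.
The forced assignments end in a contradiction, so G has no proper 3-coloring (χ ≥ 4).
The coloring below uses 4 colors, so χ(G) = 4.
A valid 4-coloring: color 1: [12, 13]; color 2: [3, 9]; color 3: [0, 8, 11]; color 4: [6].

χ(G) = 4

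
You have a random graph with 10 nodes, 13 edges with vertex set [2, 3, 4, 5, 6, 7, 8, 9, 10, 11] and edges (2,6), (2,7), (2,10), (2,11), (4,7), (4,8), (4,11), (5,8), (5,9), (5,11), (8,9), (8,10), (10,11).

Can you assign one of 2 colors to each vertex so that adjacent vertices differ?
The clique on vertices [2, 10, 11] has size 3 > 2, so it alone needs 3 colors.

No, G is not 2-colorable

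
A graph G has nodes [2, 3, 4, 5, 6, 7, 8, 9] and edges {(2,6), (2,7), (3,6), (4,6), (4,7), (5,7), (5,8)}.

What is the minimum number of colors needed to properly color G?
Clique number ω(G) = 2 (lower bound: χ ≥ ω).
The graph is bipartite (no odd cycle), so 2 colors suffice: χ(G) = 2.
A valid 2-coloring: color 1: [6, 7, 8, 9]; color 2: [2, 3, 4, 5].

χ(G) = 2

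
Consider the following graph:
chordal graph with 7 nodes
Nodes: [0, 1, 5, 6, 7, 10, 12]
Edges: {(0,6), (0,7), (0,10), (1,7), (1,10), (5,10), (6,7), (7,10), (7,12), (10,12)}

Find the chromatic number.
χ(G) = 3

Clique number ω(G) = 3 (lower bound: χ ≥ ω).
The clique on [0, 7, 10] has size 3, forcing χ ≥ 3, and the coloring below uses 3 colors, so χ(G) = 3.
A valid 3-coloring: color 1: [6, 10]; color 2: [5, 7]; color 3: [0, 1, 12].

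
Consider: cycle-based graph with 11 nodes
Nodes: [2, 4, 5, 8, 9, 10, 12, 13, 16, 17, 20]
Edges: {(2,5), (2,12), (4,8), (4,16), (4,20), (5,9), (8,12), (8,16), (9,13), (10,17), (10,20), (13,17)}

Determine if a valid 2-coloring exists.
The clique on vertices [4, 8, 16] has size 3 > 2, so it alone needs 3 colors.

No, G is not 2-colorable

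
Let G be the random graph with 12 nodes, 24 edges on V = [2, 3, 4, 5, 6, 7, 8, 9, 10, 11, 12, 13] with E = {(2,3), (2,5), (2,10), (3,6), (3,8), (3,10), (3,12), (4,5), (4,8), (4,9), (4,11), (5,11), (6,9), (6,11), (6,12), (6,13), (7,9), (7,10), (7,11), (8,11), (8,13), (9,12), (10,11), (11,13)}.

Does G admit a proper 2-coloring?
No, G is not 2-colorable

The clique on vertices [2, 3, 10] has size 3 > 2, so it alone needs 3 colors.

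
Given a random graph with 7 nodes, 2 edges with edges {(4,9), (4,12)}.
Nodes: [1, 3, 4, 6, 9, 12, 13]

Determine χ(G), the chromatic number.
Clique number ω(G) = 2 (lower bound: χ ≥ ω).
The graph is bipartite (no odd cycle), so 2 colors suffice: χ(G) = 2.
A valid 2-coloring: color 1: [1, 3, 4, 6, 13]; color 2: [9, 12].

χ(G) = 2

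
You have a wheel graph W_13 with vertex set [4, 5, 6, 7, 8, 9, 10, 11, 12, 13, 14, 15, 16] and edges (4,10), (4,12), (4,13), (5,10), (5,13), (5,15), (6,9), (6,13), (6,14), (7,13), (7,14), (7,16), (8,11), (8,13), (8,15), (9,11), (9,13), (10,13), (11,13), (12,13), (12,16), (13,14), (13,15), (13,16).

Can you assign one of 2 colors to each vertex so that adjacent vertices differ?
No, G is not 2-colorable

The clique on vertices [4, 10, 13] has size 3 > 2, so it alone needs 3 colors.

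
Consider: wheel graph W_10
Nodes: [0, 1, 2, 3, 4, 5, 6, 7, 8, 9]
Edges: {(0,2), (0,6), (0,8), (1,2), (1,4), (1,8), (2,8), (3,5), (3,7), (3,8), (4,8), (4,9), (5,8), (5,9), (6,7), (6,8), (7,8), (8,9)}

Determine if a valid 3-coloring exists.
No, G is not 3-colorable

Odd cycle [2, 1, 4, 9, 5, 3, 7, 6, 0] needs 3 colors (χ ≥ 3).
Vertex 8 is adjacent to every vertex of [0, 1, 2, 3, 4, 5, 6, 7, 9], which already need 3 colors among themselves, so 8 needs a new color (χ ≥ 4).
Hence χ(G) ≥ 4 > 3, so no proper 3-coloring exists.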